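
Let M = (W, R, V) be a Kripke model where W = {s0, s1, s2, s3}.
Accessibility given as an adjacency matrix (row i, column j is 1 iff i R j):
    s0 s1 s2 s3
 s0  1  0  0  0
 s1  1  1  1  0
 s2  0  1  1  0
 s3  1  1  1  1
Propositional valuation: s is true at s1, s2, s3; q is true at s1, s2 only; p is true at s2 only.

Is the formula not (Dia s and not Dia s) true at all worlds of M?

Let φ = not (Dia s and not Dia s). Evaluate φ at each world:
  s0 (successors {s0}): φ is true.
  s1 (successors {s0, s1, s2}): φ is true.
  s2 (successors {s1, s2}): φ is true.
  s3 (successors {s0, s1, s2, s3}): φ is true.
For instance, at s0:
  At s0: Dia s and not Dia s is false, so not (Dia s and not Dia s) is true.
    At s0: Dia s is false, not Dia s is true, so Dia s and not Dia s is false.
      At s0: Dia s requires s at some successor in {s0}.
        At s0: s is false.
      So Dia s is false at s0.
      At s0: Dia s is false, so not Dia s is true.

Yes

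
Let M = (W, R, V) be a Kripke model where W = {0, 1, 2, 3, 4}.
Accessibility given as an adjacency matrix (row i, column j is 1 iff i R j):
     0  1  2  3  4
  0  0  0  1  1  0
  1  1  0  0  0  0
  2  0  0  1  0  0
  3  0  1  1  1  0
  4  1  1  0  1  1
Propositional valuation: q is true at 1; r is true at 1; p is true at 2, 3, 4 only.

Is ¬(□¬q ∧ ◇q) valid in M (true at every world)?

Let φ = ¬(□¬q ∧ ◇q). Evaluate φ at each world:
  0 (successors {2, 3}): φ is true.
  1 (successors {0}): φ is true.
  2 (successors {2}): φ is true.
  3 (successors {1, 2, 3}): φ is true.
  4 (successors {0, 1, 3, 4}): φ is true.
For instance, at 4:
  At 4: □¬q ∧ ◇q is false, so ¬(□¬q ∧ ◇q) is true.
    At 4: □¬q is false, ◇q is true, so □¬q ∧ ◇q is false.
      At 4: □¬q requires ¬q at every successor {0, 1, 3, 4}.
        ¬q fails at 1, so □¬q is false at 4.
      At 4: ◇q requires q at some successor in {0, 1, 3, 4}.
        q holds at 1, so ◇q is true at 4.

Yes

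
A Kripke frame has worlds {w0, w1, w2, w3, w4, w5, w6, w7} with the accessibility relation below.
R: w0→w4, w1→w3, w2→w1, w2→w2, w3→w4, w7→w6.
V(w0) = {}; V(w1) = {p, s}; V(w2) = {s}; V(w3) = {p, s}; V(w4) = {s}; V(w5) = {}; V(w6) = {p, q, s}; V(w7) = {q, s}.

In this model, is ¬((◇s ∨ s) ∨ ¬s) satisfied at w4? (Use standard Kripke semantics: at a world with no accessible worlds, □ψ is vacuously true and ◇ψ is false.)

No

At w4: (◇s ∨ s) ∨ ¬s is true, so ¬((◇s ∨ s) ∨ ¬s) is false.
  At w4: ◇s ∨ s is true, ¬s is false, so (◇s ∨ s) ∨ ¬s is true.
    At w4: ◇s is false, s is true, so ◇s ∨ s is true.
      At w4: no accessible worlds, so ◇s is false.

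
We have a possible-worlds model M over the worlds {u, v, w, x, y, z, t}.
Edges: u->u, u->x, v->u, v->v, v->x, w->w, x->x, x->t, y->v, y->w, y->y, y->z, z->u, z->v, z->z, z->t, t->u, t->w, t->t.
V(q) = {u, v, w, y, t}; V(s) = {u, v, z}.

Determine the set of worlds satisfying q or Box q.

Let φ = q or Box q. Evaluate φ at each world:
  u (successors {u, x}): φ is true.
  v (successors {u, v, x}): φ is true.
  w (successors {w}): φ is true.
  x (successors {x, t}): φ is false.
  y (successors {v, w, y, z}): φ is true.
  z (successors {u, v, z, t}): φ is false.
  t (successors {u, w, t}): φ is true.
For instance, at v:
  At v: q is true, Box q is false, so q or Box q is true.
    At v: Box q requires q at every successor {u, v, x}.
      q fails at x, so Box q is false at v.
Satisfying worlds: {u, v, w, y, t}

u, v, w, y, t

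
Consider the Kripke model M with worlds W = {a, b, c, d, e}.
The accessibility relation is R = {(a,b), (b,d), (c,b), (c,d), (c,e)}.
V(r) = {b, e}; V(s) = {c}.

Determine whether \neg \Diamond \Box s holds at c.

No

At c: \Diamond \Box s is true, so \neg \Diamond \Box s is false.
  At c: \Diamond \Box s requires \Box s at some successor in {b, d, e}.
    \Box s holds at d, so \Diamond \Box s is true at c.
      At d: no accessible worlds, so \Box s holds vacuously.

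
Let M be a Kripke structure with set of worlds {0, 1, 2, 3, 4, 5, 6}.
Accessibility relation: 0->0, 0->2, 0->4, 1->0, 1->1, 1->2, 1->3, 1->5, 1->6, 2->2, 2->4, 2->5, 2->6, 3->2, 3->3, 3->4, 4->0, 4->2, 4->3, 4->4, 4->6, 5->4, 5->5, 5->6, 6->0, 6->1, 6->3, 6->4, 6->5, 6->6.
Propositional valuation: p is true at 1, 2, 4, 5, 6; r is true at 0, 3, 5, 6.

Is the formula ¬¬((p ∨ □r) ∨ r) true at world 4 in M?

Yes

At 4: ¬((p ∨ □r) ∨ r) is false, so ¬¬((p ∨ □r) ∨ r) is true.
  At 4: (p ∨ □r) ∨ r is true, so ¬((p ∨ □r) ∨ r) is false.
    At 4: p ∨ □r is true, r is false, so (p ∨ □r) ∨ r is true.
      At 4: p is true, □r is false, so p ∨ □r is true.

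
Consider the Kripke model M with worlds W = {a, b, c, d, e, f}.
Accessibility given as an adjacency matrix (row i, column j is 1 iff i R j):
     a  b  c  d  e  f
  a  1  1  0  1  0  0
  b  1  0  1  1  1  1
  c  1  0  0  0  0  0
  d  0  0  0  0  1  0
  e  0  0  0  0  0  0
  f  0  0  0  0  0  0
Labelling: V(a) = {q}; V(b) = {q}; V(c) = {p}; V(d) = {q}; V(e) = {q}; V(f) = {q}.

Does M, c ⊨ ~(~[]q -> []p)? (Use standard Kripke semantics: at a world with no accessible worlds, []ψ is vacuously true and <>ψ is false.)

No

Recall that []ψ holds at a world iff ψ holds at every accessible world, and <>ψ holds iff ψ holds at some accessible world.
At c: ~[]q -> []p is true, so ~(~[]q -> []p) is false.
  At c: ~[]q is false, []p is false, so ~[]q -> []p is true.
    At c: []q is true, so ~[]q is false.
      At c: []q requires q at every successor {a}.
        At a: q is true.
      So []q is true at c.
    At c: []p requires p at every successor {a}.
      p fails at a, so []p is false at c.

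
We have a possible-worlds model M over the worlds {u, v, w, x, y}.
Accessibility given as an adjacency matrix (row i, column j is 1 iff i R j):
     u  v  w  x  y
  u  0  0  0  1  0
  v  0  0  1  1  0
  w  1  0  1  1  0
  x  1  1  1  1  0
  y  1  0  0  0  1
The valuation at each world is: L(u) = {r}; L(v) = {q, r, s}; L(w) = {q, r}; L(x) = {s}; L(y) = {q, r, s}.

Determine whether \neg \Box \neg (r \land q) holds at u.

No

Recall that \Box ψ holds at a world iff ψ holds at every accessible world, and \Diamond ψ holds iff ψ holds at some accessible world.
At u: \Box \neg (r \land q) is true, so \neg \Box \neg (r \land q) is false.
  At u: \Box \neg (r \land q) requires \neg (r \land q) at every successor {x}.
    At x: \neg (r \land q) is true.
  So \Box \neg (r \land q) is true at u.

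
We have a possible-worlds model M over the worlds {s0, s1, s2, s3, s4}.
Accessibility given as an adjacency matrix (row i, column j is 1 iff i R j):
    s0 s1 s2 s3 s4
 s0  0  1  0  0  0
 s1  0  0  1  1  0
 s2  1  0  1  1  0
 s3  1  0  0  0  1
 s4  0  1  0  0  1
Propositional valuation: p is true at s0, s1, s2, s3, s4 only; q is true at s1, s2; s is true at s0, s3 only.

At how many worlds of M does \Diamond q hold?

4

Recall that \Diamond ψ holds at a world iff ψ holds at some accessible world.
Let φ = \Diamond q. Evaluate φ at each world:
  s0 (successors {s1}): φ is true.
  s1 (successors {s2, s3}): φ is true.
  s2 (successors {s0, s2, s3}): φ is true.
  s3 (successors {s0, s4}): φ is false.
  s4 (successors {s1, s4}): φ is true.
For instance, at s3:
  At s3: \Diamond q requires q at some successor in {s0, s4}.
    At s0: q is false.
    At s4: q is false.
  So \Diamond q is false at s3.
Satisfying worlds: {s0, s1, s2, s4}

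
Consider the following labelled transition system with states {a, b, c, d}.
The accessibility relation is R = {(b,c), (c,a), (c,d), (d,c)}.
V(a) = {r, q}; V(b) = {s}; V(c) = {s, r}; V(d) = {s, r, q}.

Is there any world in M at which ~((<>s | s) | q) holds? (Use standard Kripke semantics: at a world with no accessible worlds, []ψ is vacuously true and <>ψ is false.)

Recall that <>ψ holds at a world iff ψ holds at some accessible world.
Let φ = ~((<>s | s) | q). Evaluate φ at each world:
  a (successors ∅): φ is false.
  b (successors {c}): φ is false.
  c (successors {a, d}): φ is false.
  d (successors {c}): φ is false.
For instance, at b:
  At b: (<>s | s) | q is true, so ~((<>s | s) | q) is false.
    At b: <>s | s is true, q is false, so (<>s | s) | q is true.
      At b: <>s is true, s is true, so <>s | s is true.

No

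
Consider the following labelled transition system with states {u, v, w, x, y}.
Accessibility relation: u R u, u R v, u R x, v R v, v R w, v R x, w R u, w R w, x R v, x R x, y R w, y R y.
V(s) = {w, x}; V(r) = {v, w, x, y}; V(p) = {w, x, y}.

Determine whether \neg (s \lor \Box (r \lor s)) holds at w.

No

At w: s \lor \Box (r \lor s) is true, so \neg (s \lor \Box (r \lor s)) is false.
  At w: s is true, \Box (r \lor s) is false, so s \lor \Box (r \lor s) is true.
    At w: \Box (r \lor s) requires r \lor s at every successor {u, w}.
      r \lor s fails at u, so \Box (r \lor s) is false at w.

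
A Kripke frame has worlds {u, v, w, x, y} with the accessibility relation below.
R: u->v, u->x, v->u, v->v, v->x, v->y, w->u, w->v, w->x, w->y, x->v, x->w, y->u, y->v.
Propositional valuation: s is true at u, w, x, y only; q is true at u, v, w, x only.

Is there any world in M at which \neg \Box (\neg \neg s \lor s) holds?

Let φ = \neg \Box (\neg \neg s \lor s). Evaluate φ at each world:
  u (successors {v, x}): φ is true.
  v (successors {u, v, x, y}): φ is true.
  w (successors {u, v, x, y}): φ is true.
  x (successors {v, w}): φ is true.
  y (successors {u, v}): φ is true.
Detail at u (witness):
  At u: \Box (\neg \neg s \lor s) is false, so \neg \Box (\neg \neg s \lor s) is true.
    At u: \Box (\neg \neg s \lor s) requires \neg \neg s \lor s at every successor {v, x}.
      \neg \neg s \lor s fails at v, so \Box (\neg \neg s \lor s) is false at u.

Yes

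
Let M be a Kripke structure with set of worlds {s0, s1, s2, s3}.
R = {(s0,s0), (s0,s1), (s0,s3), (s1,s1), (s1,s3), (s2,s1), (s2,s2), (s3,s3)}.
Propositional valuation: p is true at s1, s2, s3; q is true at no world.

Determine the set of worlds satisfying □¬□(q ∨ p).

Let φ = □¬□(q ∨ p). Evaluate φ at each world:
  s0 (successors {s0, s1, s3}): φ is false.
  s1 (successors {s1, s3}): φ is false.
  s2 (successors {s1, s2}): φ is false.
  s3 (successors {s3}): φ is false.
For instance, at s1:
  At s1: □¬□(q ∨ p) requires ¬□(q ∨ p) at every successor {s1, s3}.
    ¬□(q ∨ p) fails at s1, so □¬□(q ∨ p) is false at s1.
      At s1: □(q ∨ p) is true, so ¬□(q ∨ p) is false.
Satisfying worlds: none.

none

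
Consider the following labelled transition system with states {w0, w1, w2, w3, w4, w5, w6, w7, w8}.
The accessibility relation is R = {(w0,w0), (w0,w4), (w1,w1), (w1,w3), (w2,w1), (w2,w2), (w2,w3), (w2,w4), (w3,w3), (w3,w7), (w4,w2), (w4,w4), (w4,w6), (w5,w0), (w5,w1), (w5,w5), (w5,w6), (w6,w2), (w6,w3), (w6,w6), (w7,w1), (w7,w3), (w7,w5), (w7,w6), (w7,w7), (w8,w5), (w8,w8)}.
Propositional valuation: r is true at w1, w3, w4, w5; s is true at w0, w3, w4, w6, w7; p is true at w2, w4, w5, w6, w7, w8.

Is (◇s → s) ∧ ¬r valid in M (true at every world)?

Let φ = (◇s → s) ∧ ¬r. Evaluate φ at each world:
  w0 (successors {w0, w4}): φ is true.
  w1 (successors {w1, w3}): φ is false.
  w2 (successors {w1, w2, w3, w4}): φ is false.
  w3 (successors {w3, w7}): φ is false.
  w4 (successors {w2, w4, w6}): φ is false.
  w5 (successors {w0, w1, w5, w6}): φ is false.
  w6 (successors {w2, w3, w6}): φ is true.
  w7 (successors {w1, w3, w5, w6, w7}): φ is true.
  w8 (successors {w5, w8}): φ is true.
Detail at w1 (counterexample):
  At w1: ◇s → s is false, ¬r is false, so (◇s → s) ∧ ¬r is false.
    At w1: ◇s is true, s is false, so ◇s → s is false.
      At w1: ◇s requires s at some successor in {w1, w3}.
        s holds at w3, so ◇s is true at w1.

No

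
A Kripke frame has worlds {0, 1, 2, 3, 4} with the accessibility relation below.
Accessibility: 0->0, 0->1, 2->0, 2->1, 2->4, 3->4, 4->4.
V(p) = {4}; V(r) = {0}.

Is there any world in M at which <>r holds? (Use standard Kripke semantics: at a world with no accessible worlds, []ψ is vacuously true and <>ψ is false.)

Yes

Let φ = <>r. Evaluate φ at each world:
  0 (successors {0, 1}): φ is true.
  1 (successors ∅): φ is false.
  2 (successors {0, 1, 4}): φ is true.
  3 (successors {4}): φ is false.
  4 (successors {4}): φ is false.
Detail at 0 (witness):
  At 0: <>r requires r at some successor in {0, 1}.
    r holds at 0, so <>r is true at 0.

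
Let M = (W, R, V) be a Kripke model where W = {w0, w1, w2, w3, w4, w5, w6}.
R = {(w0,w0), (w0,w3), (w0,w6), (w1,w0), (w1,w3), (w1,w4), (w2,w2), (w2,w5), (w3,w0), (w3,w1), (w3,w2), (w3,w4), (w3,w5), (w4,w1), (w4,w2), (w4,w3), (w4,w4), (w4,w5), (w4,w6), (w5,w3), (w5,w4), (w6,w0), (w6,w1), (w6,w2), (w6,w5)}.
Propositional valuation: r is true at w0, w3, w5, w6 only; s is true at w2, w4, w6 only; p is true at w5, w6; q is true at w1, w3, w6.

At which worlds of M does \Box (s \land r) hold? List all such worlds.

Let φ = \Box (s \land r). Evaluate φ at each world:
  w0 (successors {w0, w3, w6}): φ is false.
  w1 (successors {w0, w3, w4}): φ is false.
  w2 (successors {w2, w5}): φ is false.
  w3 (successors {w0, w1, w2, w4, w5}): φ is false.
  w4 (successors {w1, w2, w3, w4, w5, w6}): φ is false.
  w5 (successors {w3, w4}): φ is false.
  w6 (successors {w0, w1, w2, w5}): φ is false.
For instance, at w1:
  At w1: \Box (s \land r) requires s \land r at every successor {w0, w3, w4}.
    s \land r fails at w0, so \Box (s \land r) is false at w1.
Satisfying worlds: none.

none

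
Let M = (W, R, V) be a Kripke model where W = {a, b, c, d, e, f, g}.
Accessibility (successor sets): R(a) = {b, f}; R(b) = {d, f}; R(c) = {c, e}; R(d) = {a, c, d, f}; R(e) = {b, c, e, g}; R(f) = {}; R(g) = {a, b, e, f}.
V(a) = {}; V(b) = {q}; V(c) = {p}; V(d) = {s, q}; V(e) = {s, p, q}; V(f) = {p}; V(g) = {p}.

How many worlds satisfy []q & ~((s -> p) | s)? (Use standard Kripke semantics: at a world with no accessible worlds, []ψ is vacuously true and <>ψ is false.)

Let φ = []q & ~((s -> p) | s). Evaluate φ at each world:
  a (successors {b, f}): φ is false.
  b (successors {d, f}): φ is false.
  c (successors {c, e}): φ is false.
  d (successors {a, c, d, f}): φ is false.
  e (successors {b, c, e, g}): φ is false.
  f (successors ∅): φ is false.
  g (successors {a, b, e, f}): φ is false.
For instance, at a:
  At a: []q is false, ~((s -> p) | s) is false, so []q & ~((s -> p) | s) is false.
    At a: []q requires q at every successor {b, f}.
      q fails at f, so []q is false at a.
Satisfying worlds: none.

0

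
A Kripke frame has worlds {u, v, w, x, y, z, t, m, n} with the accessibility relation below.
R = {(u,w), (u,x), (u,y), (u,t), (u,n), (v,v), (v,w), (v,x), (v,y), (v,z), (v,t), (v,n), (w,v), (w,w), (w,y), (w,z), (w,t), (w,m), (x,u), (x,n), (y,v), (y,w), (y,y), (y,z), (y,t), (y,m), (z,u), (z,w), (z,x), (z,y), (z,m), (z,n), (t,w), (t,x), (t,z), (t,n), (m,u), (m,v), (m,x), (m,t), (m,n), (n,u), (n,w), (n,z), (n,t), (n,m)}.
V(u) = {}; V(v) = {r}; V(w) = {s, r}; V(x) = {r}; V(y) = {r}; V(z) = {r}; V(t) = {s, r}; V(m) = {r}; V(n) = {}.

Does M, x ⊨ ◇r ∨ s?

At x: ◇r is false, s is false, so ◇r ∨ s is false.
  At x: ◇r requires r at some successor in {u, n}.
    At u: r is false.
    At n: r is false.
  So ◇r is false at x.

No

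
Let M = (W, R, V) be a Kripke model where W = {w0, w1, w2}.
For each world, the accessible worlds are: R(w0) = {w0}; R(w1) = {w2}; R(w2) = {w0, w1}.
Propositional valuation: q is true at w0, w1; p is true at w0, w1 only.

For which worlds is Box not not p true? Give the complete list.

Let φ = Box not not p. Evaluate φ at each world:
  w0 (successors {w0}): φ is true.
  w1 (successors {w2}): φ is false.
  w2 (successors {w0, w1}): φ is true.
For instance, at w0:
  At w0: Box not not p requires not not p at every successor {w0}.
    At w0: not not p is true.
  So Box not not p is true at w0.
Satisfying worlds: {w0, w2}

w0, w2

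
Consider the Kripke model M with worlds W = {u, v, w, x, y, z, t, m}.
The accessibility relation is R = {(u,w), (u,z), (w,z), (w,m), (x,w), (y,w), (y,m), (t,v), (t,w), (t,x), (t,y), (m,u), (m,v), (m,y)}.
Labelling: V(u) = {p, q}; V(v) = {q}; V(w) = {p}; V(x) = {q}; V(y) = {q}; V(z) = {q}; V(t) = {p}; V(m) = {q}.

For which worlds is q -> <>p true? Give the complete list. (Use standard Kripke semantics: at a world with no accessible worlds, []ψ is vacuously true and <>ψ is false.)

Recall that <>ψ holds at a world iff ψ holds at some accessible world.
Let φ = q -> <>p. Evaluate φ at each world:
  u (successors {w, z}): φ is true.
  v (successors ∅): φ is false.
  w (successors {z, m}): φ is true.
  x (successors {w}): φ is true.
  y (successors {w, m}): φ is true.
  z (successors ∅): φ is false.
  t (successors {v, w, x, y}): φ is true.
  m (successors {u, v, y}): φ is true.
For instance, at u:
  At u: q is true, <>p is true, so q -> <>p is true.
    At u: <>p requires p at some successor in {w, z}.
      p holds at w, so <>p is true at u.
Satisfying worlds: {u, w, x, y, t, m}

u, w, x, y, t, m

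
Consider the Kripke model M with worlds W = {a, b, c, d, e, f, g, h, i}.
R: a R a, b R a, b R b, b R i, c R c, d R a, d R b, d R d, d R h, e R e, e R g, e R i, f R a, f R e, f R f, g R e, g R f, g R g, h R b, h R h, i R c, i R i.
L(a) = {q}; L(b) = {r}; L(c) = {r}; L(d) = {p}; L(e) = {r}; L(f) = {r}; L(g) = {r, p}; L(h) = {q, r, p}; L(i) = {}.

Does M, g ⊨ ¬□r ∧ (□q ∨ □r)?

At g: ¬□r is false, □q ∨ □r is true, so ¬□r ∧ (□q ∨ □r) is false.
  At g: □r is true, so ¬□r is false.
    At g: □r requires r at every successor {e, f, g}.
      At e: r is true.
      At f: r is true.
      At g: r is true.
    So □r is true at g.
  At g: □q is false, □r is true, so □q ∨ □r is true.
    At g: □q requires q at every successor {e, f, g}.
      q fails at e, so □q is false at g.
    At g: □r requires r at every successor {e, f, g}.
      At e: r is true.
      At f: r is true.
      At g: r is true.
    So □r is true at g.

No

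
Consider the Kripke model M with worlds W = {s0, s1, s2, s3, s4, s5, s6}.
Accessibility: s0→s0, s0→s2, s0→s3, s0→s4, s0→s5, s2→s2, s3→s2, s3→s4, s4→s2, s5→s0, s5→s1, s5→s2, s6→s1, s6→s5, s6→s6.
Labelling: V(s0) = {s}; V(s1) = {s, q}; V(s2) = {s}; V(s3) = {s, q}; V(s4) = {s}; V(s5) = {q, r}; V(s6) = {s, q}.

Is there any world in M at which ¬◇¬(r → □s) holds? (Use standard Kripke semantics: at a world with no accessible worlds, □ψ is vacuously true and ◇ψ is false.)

Yes

Recall that □ψ holds at a world iff ψ holds at every accessible world, and ◇ψ holds iff ψ holds at some accessible world.
Let φ = ¬◇¬(r → □s). Evaluate φ at each world:
  s0 (successors {s0, s2, s3, s4, s5}): φ is true.
  s1 (successors ∅): φ is true.
  s2 (successors {s2}): φ is true.
  s3 (successors {s2, s4}): φ is true.
  s4 (successors {s2}): φ is true.
  s5 (successors {s0, s1, s2}): φ is true.
  s6 (successors {s1, s5, s6}): φ is true.
Detail at s0 (witness):
  At s0: ◇¬(r → □s) is false, so ¬◇¬(r → □s) is true.
    At s0: ◇¬(r → □s) requires ¬(r → □s) at some successor in {s0, s2, s3, s4, s5}.
      At s0: ¬(r → □s) is false.
      At s2: ¬(r → □s) is false.
      At s3: ¬(r → □s) is false.
      At s4: ¬(r → □s) is false.
      At s5: ¬(r → □s) is false.
    So ◇¬(r → □s) is false at s0.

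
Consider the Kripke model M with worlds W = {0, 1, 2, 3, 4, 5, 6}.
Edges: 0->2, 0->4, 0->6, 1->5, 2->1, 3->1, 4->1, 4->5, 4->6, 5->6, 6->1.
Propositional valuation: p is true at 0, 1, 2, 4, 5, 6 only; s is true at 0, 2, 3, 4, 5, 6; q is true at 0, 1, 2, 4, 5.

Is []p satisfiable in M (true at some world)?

Let φ = []p. Evaluate φ at each world:
  0 (successors {2, 4, 6}): φ is true.
  1 (successors {5}): φ is true.
  2 (successors {1}): φ is true.
  3 (successors {1}): φ is true.
  4 (successors {1, 5, 6}): φ is true.
  5 (successors {6}): φ is true.
  6 (successors {1}): φ is true.
Detail at 0 (witness):
  At 0: []p requires p at every successor {2, 4, 6}.
    At 2: p is true.
    At 4: p is true.
    At 6: p is true.
  So []p is true at 0.

Yes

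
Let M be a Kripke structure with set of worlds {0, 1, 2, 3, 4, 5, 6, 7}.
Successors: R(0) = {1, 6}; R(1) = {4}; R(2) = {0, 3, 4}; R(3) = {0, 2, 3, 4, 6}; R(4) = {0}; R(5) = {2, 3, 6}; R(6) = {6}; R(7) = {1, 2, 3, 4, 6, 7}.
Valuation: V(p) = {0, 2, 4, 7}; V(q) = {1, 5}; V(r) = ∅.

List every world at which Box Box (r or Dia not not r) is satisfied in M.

Let φ = Box Box (r or Dia not not r). Evaluate φ at each world:
  0 (successors {1, 6}): φ is false.
  1 (successors {4}): φ is false.
  2 (successors {0, 3, 4}): φ is false.
  3 (successors {0, 2, 3, 4, 6}): φ is false.
  4 (successors {0}): φ is false.
  5 (successors {2, 3, 6}): φ is false.
  6 (successors {6}): φ is false.
  7 (successors {1, 2, 3, 4, 6, 7}): φ is false.
For instance, at 3:
  At 3: Box Box (r or Dia not not r) requires Box (r or Dia not not r) at every successor {0, 2, 3, 4, 6}.
    Box (r or Dia not not r) fails at 0, so Box Box (r or Dia not not r) is false at 3.
      At 0: Box (r or Dia not not r) requires r or Dia not not r at every successor {1, 6}.
        r or Dia not not r fails at 1, so Box (r or Dia not not r) is false at 0.
Satisfying worlds: none.

none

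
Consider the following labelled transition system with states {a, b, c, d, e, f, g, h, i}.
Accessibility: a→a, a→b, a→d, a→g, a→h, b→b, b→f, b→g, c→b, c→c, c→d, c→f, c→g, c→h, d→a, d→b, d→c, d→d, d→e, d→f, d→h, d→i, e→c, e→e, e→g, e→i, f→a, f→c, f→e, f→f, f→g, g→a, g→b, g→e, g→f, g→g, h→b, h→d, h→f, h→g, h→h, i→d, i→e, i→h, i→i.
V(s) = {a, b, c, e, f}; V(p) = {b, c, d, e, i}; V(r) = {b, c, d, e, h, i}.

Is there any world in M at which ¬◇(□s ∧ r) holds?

Yes

Let φ = ¬◇(□s ∧ r). Evaluate φ at each world:
  a (successors {a, b, d, g, h}): φ is true.
  b (successors {b, f, g}): φ is true.
  c (successors {b, c, d, f, g, h}): φ is true.
  d (successors {a, b, c, d, e, f, h, i}): φ is true.
  e (successors {c, e, g, i}): φ is true.
  f (successors {a, c, e, f, g}): φ is true.
  g (successors {a, b, e, f, g}): φ is true.
  h (successors {b, d, f, g, h}): φ is true.
  i (successors {d, e, h, i}): φ is true.
Detail at a (witness):
  At a: ◇(□s ∧ r) is false, so ¬◇(□s ∧ r) is true.
    At a: ◇(□s ∧ r) requires □s ∧ r at some successor in {a, b, d, g, h}.
      At a: □s ∧ r is false.
      At b: □s ∧ r is false.
      At d: □s ∧ r is false.
      At g: □s ∧ r is false.
      At h: □s ∧ r is false.
    So ◇(□s ∧ r) is false at a.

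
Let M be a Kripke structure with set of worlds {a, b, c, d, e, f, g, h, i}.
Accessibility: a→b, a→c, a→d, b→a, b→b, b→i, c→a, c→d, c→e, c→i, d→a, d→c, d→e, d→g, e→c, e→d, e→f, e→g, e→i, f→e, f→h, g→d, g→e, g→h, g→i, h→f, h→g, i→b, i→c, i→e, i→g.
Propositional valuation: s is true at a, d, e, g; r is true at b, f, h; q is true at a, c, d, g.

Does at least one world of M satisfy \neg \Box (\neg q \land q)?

Yes

Recall that \Box ψ holds at a world iff ψ holds at every accessible world, and \Diamond ψ holds iff ψ holds at some accessible world.
Let φ = \neg \Box (\neg q \land q). Evaluate φ at each world:
  a (successors {b, c, d}): φ is true.
  b (successors {a, b, i}): φ is true.
  c (successors {a, d, e, i}): φ is true.
  d (successors {a, c, e, g}): φ is true.
  e (successors {c, d, f, g, i}): φ is true.
  f (successors {e, h}): φ is true.
  g (successors {d, e, h, i}): φ is true.
  h (successors {f, g}): φ is true.
  i (successors {b, c, e, g}): φ is true.
Detail at a (witness):
  At a: \Box (\neg q \land q) is false, so \neg \Box (\neg q \land q) is true.
    At a: \Box (\neg q \land q) requires \neg q \land q at every successor {b, c, d}.
      \neg q \land q fails at b, so \Box (\neg q \land q) is false at a.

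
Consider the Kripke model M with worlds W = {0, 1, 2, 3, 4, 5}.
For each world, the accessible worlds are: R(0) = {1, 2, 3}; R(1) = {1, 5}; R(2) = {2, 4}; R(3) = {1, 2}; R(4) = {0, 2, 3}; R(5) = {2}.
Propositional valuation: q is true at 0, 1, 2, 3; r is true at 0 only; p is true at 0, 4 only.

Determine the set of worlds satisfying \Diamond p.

2, 4

Let φ = \Diamond p. Evaluate φ at each world:
  0 (successors {1, 2, 3}): φ is false.
  1 (successors {1, 5}): φ is false.
  2 (successors {2, 4}): φ is true.
  3 (successors {1, 2}): φ is false.
  4 (successors {0, 2, 3}): φ is true.
  5 (successors {2}): φ is false.
For instance, at 0:
  At 0: \Diamond p requires p at some successor in {1, 2, 3}.
    At 1: p is false.
    At 2: p is false.
    At 3: p is false.
  So \Diamond p is false at 0.
Satisfying worlds: {2, 4}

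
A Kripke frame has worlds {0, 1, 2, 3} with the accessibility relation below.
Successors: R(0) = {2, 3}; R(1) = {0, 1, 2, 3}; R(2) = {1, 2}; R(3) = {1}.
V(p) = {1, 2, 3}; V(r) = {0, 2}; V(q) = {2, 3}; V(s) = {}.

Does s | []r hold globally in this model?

No

Recall that []ψ holds at a world iff ψ holds at every accessible world, and <>ψ holds iff ψ holds at some accessible world.
Let φ = s | []r. Evaluate φ at each world:
  0 (successors {2, 3}): φ is false.
  1 (successors {0, 1, 2, 3}): φ is false.
  2 (successors {1, 2}): φ is false.
  3 (successors {1}): φ is false.
Detail at 0 (counterexample):
  At 0: s is false, []r is false, so s | []r is false.
    At 0: []r requires r at every successor {2, 3}.
      r fails at 3, so []r is false at 0.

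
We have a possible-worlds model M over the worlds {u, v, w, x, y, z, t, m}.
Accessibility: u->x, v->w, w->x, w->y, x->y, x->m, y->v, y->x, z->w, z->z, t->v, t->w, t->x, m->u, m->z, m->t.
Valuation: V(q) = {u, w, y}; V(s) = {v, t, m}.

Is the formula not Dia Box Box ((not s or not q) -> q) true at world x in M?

Recall that Box ψ holds at a world iff ψ holds at every accessible world, and Dia ψ holds iff ψ holds at some accessible world.
At x: Dia Box Box ((not s or not q) -> q) is false, so not Dia Box Box ((not s or not q) -> q) is true.
  At x: Dia Box Box ((not s or not q) -> q) requires Box Box ((not s or not q) -> q) at some successor in {y, m}.
    At y: Box Box ((not s or not q) -> q) is false.
    At m: Box Box ((not s or not q) -> q) is false.
  So Dia Box Box ((not s or not q) -> q) is false at x.

Yes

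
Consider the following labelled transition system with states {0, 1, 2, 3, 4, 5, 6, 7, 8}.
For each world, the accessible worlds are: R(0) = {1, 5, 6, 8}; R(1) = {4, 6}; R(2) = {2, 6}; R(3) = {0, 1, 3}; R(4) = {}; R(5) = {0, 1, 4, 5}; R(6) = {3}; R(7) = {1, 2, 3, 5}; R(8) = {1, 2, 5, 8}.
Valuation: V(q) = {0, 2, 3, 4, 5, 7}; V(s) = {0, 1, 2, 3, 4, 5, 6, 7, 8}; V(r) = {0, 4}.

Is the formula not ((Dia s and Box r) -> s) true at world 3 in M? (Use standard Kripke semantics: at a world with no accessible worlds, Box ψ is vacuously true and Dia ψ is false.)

At 3: (Dia s and Box r) -> s is true, so not ((Dia s and Box r) -> s) is false.
  At 3: Dia s and Box r is false, s is true, so (Dia s and Box r) -> s is true.
    At 3: Dia s is true, Box r is false, so Dia s and Box r is false.
      At 3: Dia s requires s at some successor in {0, 1, 3}.
        s holds at 0, so Dia s is true at 3.
      At 3: Box r requires r at every successor {0, 1, 3}.
        r fails at 1, so Box r is false at 3.

No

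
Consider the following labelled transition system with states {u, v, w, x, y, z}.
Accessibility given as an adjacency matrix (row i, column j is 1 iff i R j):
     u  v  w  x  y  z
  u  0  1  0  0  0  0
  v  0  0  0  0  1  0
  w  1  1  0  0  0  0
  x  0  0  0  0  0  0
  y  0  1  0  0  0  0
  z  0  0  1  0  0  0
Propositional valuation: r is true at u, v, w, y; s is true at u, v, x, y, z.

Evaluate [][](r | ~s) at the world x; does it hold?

Yes

At x: no accessible worlds, so [][](r | ~s) holds vacuously.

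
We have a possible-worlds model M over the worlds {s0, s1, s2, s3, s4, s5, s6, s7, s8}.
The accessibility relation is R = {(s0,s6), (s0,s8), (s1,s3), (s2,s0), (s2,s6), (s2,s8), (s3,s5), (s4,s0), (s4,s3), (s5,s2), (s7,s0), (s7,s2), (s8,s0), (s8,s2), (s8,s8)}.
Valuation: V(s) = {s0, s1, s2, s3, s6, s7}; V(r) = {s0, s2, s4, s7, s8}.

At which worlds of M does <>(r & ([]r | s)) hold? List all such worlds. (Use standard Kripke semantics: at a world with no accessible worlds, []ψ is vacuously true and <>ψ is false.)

s0, s2, s4, s5, s7, s8

Let φ = <>(r & ([]r | s)). Evaluate φ at each world:
  s0 (successors {s6, s8}): φ is true.
  s1 (successors {s3}): φ is false.
  s2 (successors {s0, s6, s8}): φ is true.
  s3 (successors {s5}): φ is false.
  s4 (successors {s0, s3}): φ is true.
  s5 (successors {s2}): φ is true.
  s6 (successors ∅): φ is false.
  s7 (successors {s0, s2}): φ is true.
  s8 (successors {s0, s2, s8}): φ is true.
For instance, at s8:
  At s8: <>(r & ([]r | s)) requires r & ([]r | s) at some successor in {s0, s2, s8}.
    r & ([]r | s) holds at s0, so <>(r & ([]r | s)) is true at s8.
      At s0: r is true, []r | s is true, so r & ([]r | s) is true.
Satisfying worlds: {s0, s2, s4, s5, s7, s8}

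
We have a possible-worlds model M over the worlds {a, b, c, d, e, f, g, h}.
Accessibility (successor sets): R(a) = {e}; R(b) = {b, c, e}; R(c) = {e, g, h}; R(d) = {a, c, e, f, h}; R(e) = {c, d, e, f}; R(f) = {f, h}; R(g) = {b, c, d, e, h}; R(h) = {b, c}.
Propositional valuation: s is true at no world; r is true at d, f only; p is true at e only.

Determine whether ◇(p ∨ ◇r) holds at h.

No

At h: ◇(p ∨ ◇r) requires p ∨ ◇r at some successor in {b, c}.
  At b: p ∨ ◇r is false.
  At c: p ∨ ◇r is false.
So ◇(p ∨ ◇r) is false at h.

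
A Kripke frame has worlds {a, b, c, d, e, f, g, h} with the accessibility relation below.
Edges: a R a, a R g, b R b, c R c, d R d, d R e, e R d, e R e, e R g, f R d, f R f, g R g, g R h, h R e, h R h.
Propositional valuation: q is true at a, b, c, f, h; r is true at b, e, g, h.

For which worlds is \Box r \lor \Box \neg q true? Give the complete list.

b, d, e, g, h

Recall that \Box ψ holds at a world iff ψ holds at every accessible world, and \Diamond ψ holds iff ψ holds at some accessible world.
Let φ = \Box r \lor \Box \neg q. Evaluate φ at each world:
  a (successors {a, g}): φ is false.
  b (successors {b}): φ is true.
  c (successors {c}): φ is false.
  d (successors {d, e}): φ is true.
  e (successors {d, e, g}): φ is true.
  f (successors {d, f}): φ is false.
  g (successors {g, h}): φ is true.
  h (successors {e, h}): φ is true.
For instance, at h:
  At h: \Box r is true, \Box \neg q is false, so \Box r \lor \Box \neg q is true.
    At h: \Box r requires r at every successor {e, h}.
      At e: r is true.
      At h: r is true.
    So \Box r is true at h.
    At h: \Box \neg q requires \neg q at every successor {e, h}.
      \neg q fails at h, so \Box \neg q is false at h.
Satisfying worlds: {b, d, e, g, h}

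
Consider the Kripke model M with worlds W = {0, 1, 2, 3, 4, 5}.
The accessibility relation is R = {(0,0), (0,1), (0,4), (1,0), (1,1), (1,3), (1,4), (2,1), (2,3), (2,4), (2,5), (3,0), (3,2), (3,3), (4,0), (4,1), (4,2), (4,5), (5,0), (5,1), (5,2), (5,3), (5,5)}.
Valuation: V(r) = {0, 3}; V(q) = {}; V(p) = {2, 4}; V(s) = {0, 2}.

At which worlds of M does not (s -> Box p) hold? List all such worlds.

Let φ = not (s -> Box p). Evaluate φ at each world:
  0 (successors {0, 1, 4}): φ is true.
  1 (successors {0, 1, 3, 4}): φ is false.
  2 (successors {1, 3, 4, 5}): φ is true.
  3 (successors {0, 2, 3}): φ is false.
  4 (successors {0, 1, 2, 5}): φ is false.
  5 (successors {0, 1, 2, 3, 5}): φ is false.
For instance, at 3:
  At 3: s -> Box p is true, so not (s -> Box p) is false.
    At 3: s is false, Box p is false, so s -> Box p is true.
      At 3: Box p requires p at every successor {0, 2, 3}.
        p fails at 0, so Box p is false at 3.
Satisfying worlds: {0, 2}

0, 2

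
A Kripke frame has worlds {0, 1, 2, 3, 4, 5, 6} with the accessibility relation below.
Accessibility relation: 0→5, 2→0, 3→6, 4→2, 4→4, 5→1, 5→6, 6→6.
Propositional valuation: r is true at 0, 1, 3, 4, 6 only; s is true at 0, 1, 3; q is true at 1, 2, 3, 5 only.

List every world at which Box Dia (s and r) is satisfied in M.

Let φ = Box Dia (s and r). Evaluate φ at each world:
  0 (successors {5}): φ is true.
  1 (successors ∅): φ is true.
  2 (successors {0}): φ is false.
  3 (successors {6}): φ is false.
  4 (successors {2, 4}): φ is false.
  5 (successors {1, 6}): φ is false.
  6 (successors {6}): φ is false.
For instance, at 4:
  At 4: Box Dia (s and r) requires Dia (s and r) at every successor {2, 4}.
    Dia (s and r) fails at 4, so Box Dia (s and r) is false at 4.
      At 4: Dia (s and r) requires s and r at some successor in {2, 4}.
        At 2: s and r is false.
        At 4: s and r is false.
      So Dia (s and r) is false at 4.
Satisfying worlds: {0, 1}

0, 1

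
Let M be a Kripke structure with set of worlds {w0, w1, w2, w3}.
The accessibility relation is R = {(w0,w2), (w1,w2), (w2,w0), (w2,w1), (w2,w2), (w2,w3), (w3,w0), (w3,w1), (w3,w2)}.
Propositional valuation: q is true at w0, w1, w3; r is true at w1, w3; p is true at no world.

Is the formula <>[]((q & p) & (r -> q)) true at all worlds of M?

No

Let φ = <>[]((q & p) & (r -> q)). Evaluate φ at each world:
  w0 (successors {w2}): φ is false.
  w1 (successors {w2}): φ is false.
  w2 (successors {w0, w1, w2, w3}): φ is false.
  w3 (successors {w0, w1, w2}): φ is false.
Detail at w0 (counterexample):
  At w0: <>[]((q & p) & (r -> q)) requires []((q & p) & (r -> q)) at some successor in {w2}.
    At w2: []((q & p) & (r -> q)) is false.
  So <>[]((q & p) & (r -> q)) is false at w0.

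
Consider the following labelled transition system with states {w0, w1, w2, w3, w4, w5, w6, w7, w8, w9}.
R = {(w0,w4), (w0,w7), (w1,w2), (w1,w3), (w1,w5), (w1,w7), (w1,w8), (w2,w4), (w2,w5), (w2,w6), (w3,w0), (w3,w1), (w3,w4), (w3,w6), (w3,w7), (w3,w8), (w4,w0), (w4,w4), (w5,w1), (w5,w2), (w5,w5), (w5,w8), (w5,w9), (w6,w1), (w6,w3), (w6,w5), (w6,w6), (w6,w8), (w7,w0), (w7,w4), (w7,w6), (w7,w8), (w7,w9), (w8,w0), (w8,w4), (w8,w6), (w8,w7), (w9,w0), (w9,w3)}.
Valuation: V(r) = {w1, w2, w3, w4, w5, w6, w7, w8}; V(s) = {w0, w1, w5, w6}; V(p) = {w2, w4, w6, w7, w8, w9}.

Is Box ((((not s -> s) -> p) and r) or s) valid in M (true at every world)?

No

Let φ = Box ((((not s -> s) -> p) and r) or s). Evaluate φ at each world:
  w0 (successors {w4, w7}): φ is true.
  w1 (successors {w2, w3, w5, w7, w8}): φ is true.
  w2 (successors {w4, w5, w6}): φ is true.
  w3 (successors {w0, w1, w4, w6, w7, w8}): φ is true.
  w4 (successors {w0, w4}): φ is true.
  w5 (successors {w1, w2, w5, w8, w9}): φ is false.
  w6 (successors {w1, w3, w5, w6, w8}): φ is true.
  w7 (successors {w0, w4, w6, w8, w9}): φ is false.
  w8 (successors {w0, w4, w6, w7}): φ is true.
  w9 (successors {w0, w3}): φ is true.
Detail at w5 (counterexample):
  At w5: Box ((((not s -> s) -> p) and r) or s) requires (((not s -> s) -> p) and r) or s at every successor {w1, w2, w5, w8, w9}.
    (((not s -> s) -> p) and r) or s fails at w9, so Box ((((not s -> s) -> p) and r) or s) is false at w5.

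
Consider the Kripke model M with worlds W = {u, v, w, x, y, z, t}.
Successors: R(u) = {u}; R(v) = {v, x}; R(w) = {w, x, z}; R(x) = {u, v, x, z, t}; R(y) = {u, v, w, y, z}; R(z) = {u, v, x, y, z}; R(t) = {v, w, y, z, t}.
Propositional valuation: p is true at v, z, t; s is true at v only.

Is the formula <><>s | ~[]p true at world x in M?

At x: <><>s is true, ~[]p is true, so <><>s | ~[]p is true.
  At x: <><>s requires <>s at some successor in {u, v, x, z, t}.
    <>s holds at v, so <><>s is true at x.
      At v: <>s requires s at some successor in {v, x}.
        s holds at v, so <>s is true at v.
  At x: []p is false, so ~[]p is true.
    At x: []p requires p at every successor {u, v, x, z, t}.
      p fails at u, so []p is false at x.

Yes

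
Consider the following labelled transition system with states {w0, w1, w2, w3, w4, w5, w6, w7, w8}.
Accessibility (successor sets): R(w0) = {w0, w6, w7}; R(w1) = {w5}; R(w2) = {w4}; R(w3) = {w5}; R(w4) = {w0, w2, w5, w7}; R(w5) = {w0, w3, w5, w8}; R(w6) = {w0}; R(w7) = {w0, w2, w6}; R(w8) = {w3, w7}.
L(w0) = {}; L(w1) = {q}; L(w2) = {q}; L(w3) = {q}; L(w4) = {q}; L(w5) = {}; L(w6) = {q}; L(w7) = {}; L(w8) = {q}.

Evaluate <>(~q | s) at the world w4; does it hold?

Yes

At w4: <>(~q | s) requires ~q | s at some successor in {w0, w2, w5, w7}.
  ~q | s holds at w0, so <>(~q | s) is true at w4.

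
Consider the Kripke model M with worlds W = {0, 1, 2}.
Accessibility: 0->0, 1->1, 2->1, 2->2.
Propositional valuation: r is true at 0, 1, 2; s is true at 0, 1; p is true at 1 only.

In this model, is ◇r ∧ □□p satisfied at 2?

No

At 2: ◇r is true, □□p is false, so ◇r ∧ □□p is false.
  At 2: ◇r requires r at some successor in {1, 2}.
    r holds at 1, so ◇r is true at 2.
  At 2: □□p requires □p at every successor {1, 2}.
    □p fails at 2, so □□p is false at 2.
      At 2: □p requires p at every successor {1, 2}.
        p fails at 2, so □p is false at 2.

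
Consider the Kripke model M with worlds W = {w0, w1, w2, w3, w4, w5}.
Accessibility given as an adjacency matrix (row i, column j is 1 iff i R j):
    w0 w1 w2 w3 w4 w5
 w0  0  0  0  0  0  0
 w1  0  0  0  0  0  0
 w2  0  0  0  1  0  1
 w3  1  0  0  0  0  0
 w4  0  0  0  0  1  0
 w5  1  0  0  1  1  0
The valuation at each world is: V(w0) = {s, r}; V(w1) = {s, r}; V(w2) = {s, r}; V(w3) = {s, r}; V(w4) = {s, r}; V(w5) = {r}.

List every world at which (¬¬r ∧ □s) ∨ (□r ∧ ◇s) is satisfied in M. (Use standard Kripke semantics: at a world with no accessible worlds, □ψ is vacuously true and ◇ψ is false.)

w0, w1, w2, w3, w4, w5

Let φ = (¬¬r ∧ □s) ∨ (□r ∧ ◇s). Evaluate φ at each world:
  w0 (successors ∅): φ is true.
  w1 (successors ∅): φ is true.
  w2 (successors {w3, w5}): φ is true.
  w3 (successors {w0}): φ is true.
  w4 (successors {w4}): φ is true.
  w5 (successors {w0, w3, w4}): φ is true.
For instance, at w2:
  At w2: ¬¬r ∧ □s is false, □r ∧ ◇s is true, so (¬¬r ∧ □s) ∨ (□r ∧ ◇s) is true.
    At w2: ¬¬r is true, □s is false, so ¬¬r ∧ □s is false.
      At w2: □s requires s at every successor {w3, w5}.
        s fails at w5, so □s is false at w2.
    At w2: □r is true, ◇s is true, so □r ∧ ◇s is true.
      At w2: □r requires r at every successor {w3, w5}.
        At w3: r is true.
        At w5: r is true.
      So □r is true at w2.
      At w2: ◇s requires s at some successor in {w3, w5}.
        s holds at w3, so ◇s is true at w2.
Satisfying worlds: {w0, w1, w2, w3, w4, w5}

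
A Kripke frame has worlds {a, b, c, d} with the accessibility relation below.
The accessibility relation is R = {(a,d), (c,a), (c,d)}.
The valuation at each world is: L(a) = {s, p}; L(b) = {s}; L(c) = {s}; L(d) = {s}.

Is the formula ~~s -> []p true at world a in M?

No

Recall that []ψ holds at a world iff ψ holds at every accessible world, and <>ψ holds iff ψ holds at some accessible world.
At a: ~~s is true, []p is false, so ~~s -> []p is false.
  At a: []p requires p at every successor {d}.
    p fails at d, so []p is false at a.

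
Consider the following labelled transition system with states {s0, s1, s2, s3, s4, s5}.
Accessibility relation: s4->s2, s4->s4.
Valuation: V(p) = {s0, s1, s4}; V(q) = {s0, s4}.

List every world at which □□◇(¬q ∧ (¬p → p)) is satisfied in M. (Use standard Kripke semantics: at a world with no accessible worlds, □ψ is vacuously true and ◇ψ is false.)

s0, s1, s2, s3, s5

Let φ = □□◇(¬q ∧ (¬p → p)). Evaluate φ at each world:
  s0 (successors ∅): φ is true.
  s1 (successors ∅): φ is true.
  s2 (successors ∅): φ is true.
  s3 (successors ∅): φ is true.
  s4 (successors {s2, s4}): φ is false.
  s5 (successors ∅): φ is true.
For instance, at s4:
  At s4: □□◇(¬q ∧ (¬p → p)) requires □◇(¬q ∧ (¬p → p)) at every successor {s2, s4}.
    □◇(¬q ∧ (¬p → p)) fails at s4, so □□◇(¬q ∧ (¬p → p)) is false at s4.
      At s4: □◇(¬q ∧ (¬p → p)) requires ◇(¬q ∧ (¬p → p)) at every successor {s2, s4}.
        ◇(¬q ∧ (¬p → p)) fails at s2, so □◇(¬q ∧ (¬p → p)) is false at s4.
Satisfying worlds: {s0, s1, s2, s3, s5}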